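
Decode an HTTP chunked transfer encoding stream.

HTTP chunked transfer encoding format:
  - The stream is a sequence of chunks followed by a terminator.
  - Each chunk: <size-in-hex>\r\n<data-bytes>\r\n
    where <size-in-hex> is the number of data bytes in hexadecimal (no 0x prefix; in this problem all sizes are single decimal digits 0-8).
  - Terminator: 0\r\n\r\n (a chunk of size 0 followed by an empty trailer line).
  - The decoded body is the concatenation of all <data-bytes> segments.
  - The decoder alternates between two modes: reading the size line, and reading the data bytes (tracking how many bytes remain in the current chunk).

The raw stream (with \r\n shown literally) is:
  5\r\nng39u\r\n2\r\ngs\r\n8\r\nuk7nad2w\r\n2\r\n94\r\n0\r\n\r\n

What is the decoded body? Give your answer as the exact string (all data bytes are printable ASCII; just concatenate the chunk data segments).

Chunk 1: stream[0..1]='5' size=0x5=5, data at stream[3..8]='ng39u' -> body[0..5], body so far='ng39u'
Chunk 2: stream[10..11]='2' size=0x2=2, data at stream[13..15]='gs' -> body[5..7], body so far='ng39ugs'
Chunk 3: stream[17..18]='8' size=0x8=8, data at stream[20..28]='uk7nad2w' -> body[7..15], body so far='ng39ugsuk7nad2w'
Chunk 4: stream[30..31]='2' size=0x2=2, data at stream[33..35]='94' -> body[15..17], body so far='ng39ugsuk7nad2w94'
Chunk 5: stream[37..38]='0' size=0 (terminator). Final body='ng39ugsuk7nad2w94' (17 bytes)

Answer: ng39ugsuk7nad2w94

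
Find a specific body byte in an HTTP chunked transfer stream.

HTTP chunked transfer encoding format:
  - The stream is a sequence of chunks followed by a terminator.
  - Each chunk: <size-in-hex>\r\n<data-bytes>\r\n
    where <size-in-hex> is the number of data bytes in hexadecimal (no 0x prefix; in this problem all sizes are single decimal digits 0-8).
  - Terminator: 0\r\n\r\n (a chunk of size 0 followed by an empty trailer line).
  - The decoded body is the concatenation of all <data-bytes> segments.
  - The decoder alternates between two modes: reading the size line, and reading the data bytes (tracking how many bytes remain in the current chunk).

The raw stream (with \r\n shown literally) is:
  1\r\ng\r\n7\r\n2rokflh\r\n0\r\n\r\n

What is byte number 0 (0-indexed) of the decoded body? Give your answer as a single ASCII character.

Chunk 1: stream[0..1]='1' size=0x1=1, data at stream[3..4]='g' -> body[0..1], body so far='g'
Chunk 2: stream[6..7]='7' size=0x7=7, data at stream[9..16]='2rokflh' -> body[1..8], body so far='g2rokflh'
Chunk 3: stream[18..19]='0' size=0 (terminator). Final body='g2rokflh' (8 bytes)
Body byte 0 = 'g'

Answer: g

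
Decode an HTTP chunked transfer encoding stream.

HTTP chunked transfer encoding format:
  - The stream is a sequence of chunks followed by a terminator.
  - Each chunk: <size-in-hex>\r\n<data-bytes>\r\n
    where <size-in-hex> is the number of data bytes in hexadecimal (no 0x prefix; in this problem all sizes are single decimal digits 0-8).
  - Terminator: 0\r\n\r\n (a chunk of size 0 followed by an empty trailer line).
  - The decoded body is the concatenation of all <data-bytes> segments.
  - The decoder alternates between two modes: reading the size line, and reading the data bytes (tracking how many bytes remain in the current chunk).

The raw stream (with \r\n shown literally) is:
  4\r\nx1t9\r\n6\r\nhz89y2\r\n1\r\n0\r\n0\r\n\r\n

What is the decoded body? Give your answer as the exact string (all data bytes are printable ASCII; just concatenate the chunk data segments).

Answer: x1t9hz89y20

Derivation:
Chunk 1: stream[0..1]='4' size=0x4=4, data at stream[3..7]='x1t9' -> body[0..4], body so far='x1t9'
Chunk 2: stream[9..10]='6' size=0x6=6, data at stream[12..18]='hz89y2' -> body[4..10], body so far='x1t9hz89y2'
Chunk 3: stream[20..21]='1' size=0x1=1, data at stream[23..24]='0' -> body[10..11], body so far='x1t9hz89y20'
Chunk 4: stream[26..27]='0' size=0 (terminator). Final body='x1t9hz89y20' (11 bytes)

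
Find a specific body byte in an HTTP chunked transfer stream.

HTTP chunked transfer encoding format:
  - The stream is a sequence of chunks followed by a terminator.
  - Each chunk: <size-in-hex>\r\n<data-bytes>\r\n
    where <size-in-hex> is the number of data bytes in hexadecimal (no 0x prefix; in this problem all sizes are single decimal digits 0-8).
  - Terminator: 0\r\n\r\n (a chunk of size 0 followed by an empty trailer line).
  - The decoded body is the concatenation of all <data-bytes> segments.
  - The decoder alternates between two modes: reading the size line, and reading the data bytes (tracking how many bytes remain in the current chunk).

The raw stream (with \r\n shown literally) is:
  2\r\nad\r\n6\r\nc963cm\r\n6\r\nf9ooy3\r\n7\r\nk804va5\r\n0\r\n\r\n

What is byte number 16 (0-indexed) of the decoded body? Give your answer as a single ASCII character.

Answer: 0

Derivation:
Chunk 1: stream[0..1]='2' size=0x2=2, data at stream[3..5]='ad' -> body[0..2], body so far='ad'
Chunk 2: stream[7..8]='6' size=0x6=6, data at stream[10..16]='c963cm' -> body[2..8], body so far='adc963cm'
Chunk 3: stream[18..19]='6' size=0x6=6, data at stream[21..27]='f9ooy3' -> body[8..14], body so far='adc963cmf9ooy3'
Chunk 4: stream[29..30]='7' size=0x7=7, data at stream[32..39]='k804va5' -> body[14..21], body so far='adc963cmf9ooy3k804va5'
Chunk 5: stream[41..42]='0' size=0 (terminator). Final body='adc963cmf9ooy3k804va5' (21 bytes)
Body byte 16 = '0'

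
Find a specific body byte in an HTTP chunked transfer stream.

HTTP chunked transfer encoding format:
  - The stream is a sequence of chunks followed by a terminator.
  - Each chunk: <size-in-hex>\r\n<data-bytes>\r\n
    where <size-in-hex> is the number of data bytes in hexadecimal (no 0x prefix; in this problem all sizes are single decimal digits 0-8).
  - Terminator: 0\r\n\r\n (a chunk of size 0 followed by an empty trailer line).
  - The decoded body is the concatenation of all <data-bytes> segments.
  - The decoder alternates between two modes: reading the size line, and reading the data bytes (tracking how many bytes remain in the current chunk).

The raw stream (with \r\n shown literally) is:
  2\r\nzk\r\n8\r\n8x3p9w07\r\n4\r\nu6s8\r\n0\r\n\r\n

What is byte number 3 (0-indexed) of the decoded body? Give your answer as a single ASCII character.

Chunk 1: stream[0..1]='2' size=0x2=2, data at stream[3..5]='zk' -> body[0..2], body so far='zk'
Chunk 2: stream[7..8]='8' size=0x8=8, data at stream[10..18]='8x3p9w07' -> body[2..10], body so far='zk8x3p9w07'
Chunk 3: stream[20..21]='4' size=0x4=4, data at stream[23..27]='u6s8' -> body[10..14], body so far='zk8x3p9w07u6s8'
Chunk 4: stream[29..30]='0' size=0 (terminator). Final body='zk8x3p9w07u6s8' (14 bytes)
Body byte 3 = 'x'

Answer: x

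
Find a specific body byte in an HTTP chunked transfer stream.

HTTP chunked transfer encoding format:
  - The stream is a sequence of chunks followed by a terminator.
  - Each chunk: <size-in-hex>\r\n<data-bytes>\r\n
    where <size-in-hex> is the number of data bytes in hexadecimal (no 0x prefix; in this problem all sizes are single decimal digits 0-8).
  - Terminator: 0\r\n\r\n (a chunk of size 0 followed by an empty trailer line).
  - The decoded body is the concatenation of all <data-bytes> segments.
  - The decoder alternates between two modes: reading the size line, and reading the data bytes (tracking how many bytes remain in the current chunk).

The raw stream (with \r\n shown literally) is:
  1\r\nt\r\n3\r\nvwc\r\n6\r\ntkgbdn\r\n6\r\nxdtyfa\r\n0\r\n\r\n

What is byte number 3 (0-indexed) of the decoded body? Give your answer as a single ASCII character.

Chunk 1: stream[0..1]='1' size=0x1=1, data at stream[3..4]='t' -> body[0..1], body so far='t'
Chunk 2: stream[6..7]='3' size=0x3=3, data at stream[9..12]='vwc' -> body[1..4], body so far='tvwc'
Chunk 3: stream[14..15]='6' size=0x6=6, data at stream[17..23]='tkgbdn' -> body[4..10], body so far='tvwctkgbdn'
Chunk 4: stream[25..26]='6' size=0x6=6, data at stream[28..34]='xdtyfa' -> body[10..16], body so far='tvwctkgbdnxdtyfa'
Chunk 5: stream[36..37]='0' size=0 (terminator). Final body='tvwctkgbdnxdtyfa' (16 bytes)
Body byte 3 = 'c'

Answer: c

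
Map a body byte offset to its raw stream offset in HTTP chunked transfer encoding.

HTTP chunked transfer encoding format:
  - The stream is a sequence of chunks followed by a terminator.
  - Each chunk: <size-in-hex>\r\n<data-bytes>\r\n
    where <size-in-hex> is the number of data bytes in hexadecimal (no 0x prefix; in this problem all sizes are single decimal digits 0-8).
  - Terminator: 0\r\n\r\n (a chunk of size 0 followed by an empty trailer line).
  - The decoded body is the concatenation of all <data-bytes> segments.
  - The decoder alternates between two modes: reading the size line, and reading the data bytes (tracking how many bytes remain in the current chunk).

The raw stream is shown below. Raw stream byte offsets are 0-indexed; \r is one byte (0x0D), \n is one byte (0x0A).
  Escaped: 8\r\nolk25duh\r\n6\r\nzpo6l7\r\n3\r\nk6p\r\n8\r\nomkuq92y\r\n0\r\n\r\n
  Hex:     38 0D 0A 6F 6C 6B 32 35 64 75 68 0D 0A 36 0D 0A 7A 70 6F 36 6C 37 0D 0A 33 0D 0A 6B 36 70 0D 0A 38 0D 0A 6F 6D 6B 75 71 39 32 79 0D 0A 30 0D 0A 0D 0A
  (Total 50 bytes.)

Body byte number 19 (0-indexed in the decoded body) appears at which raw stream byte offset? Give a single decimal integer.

Chunk 1: stream[0..1]='8' size=0x8=8, data at stream[3..11]='olk25duh' -> body[0..8], body so far='olk25duh'
Chunk 2: stream[13..14]='6' size=0x6=6, data at stream[16..22]='zpo6l7' -> body[8..14], body so far='olk25duhzpo6l7'
Chunk 3: stream[24..25]='3' size=0x3=3, data at stream[27..30]='k6p' -> body[14..17], body so far='olk25duhzpo6l7k6p'
Chunk 4: stream[32..33]='8' size=0x8=8, data at stream[35..43]='omkuq92y' -> body[17..25], body so far='olk25duhzpo6l7k6pomkuq92y'
Chunk 5: stream[45..46]='0' size=0 (terminator). Final body='olk25duhzpo6l7k6pomkuq92y' (25 bytes)
Body byte 19 at stream offset 37

Answer: 37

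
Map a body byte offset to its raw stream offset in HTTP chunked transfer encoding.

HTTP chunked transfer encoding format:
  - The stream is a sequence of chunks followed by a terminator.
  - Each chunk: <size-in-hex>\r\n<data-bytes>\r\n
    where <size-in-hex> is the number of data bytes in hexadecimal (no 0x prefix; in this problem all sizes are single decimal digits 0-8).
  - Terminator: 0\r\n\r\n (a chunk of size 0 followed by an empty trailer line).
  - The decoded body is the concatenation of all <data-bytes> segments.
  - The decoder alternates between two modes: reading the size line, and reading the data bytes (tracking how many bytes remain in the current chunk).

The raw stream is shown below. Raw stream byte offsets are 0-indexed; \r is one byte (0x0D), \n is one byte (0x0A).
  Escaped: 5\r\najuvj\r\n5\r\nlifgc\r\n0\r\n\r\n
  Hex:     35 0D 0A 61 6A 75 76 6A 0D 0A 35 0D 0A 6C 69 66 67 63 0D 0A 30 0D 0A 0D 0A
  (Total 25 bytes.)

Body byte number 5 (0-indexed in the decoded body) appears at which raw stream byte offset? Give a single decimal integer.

Chunk 1: stream[0..1]='5' size=0x5=5, data at stream[3..8]='ajuvj' -> body[0..5], body so far='ajuvj'
Chunk 2: stream[10..11]='5' size=0x5=5, data at stream[13..18]='lifgc' -> body[5..10], body so far='ajuvjlifgc'
Chunk 3: stream[20..21]='0' size=0 (terminator). Final body='ajuvjlifgc' (10 bytes)
Body byte 5 at stream offset 13

Answer: 13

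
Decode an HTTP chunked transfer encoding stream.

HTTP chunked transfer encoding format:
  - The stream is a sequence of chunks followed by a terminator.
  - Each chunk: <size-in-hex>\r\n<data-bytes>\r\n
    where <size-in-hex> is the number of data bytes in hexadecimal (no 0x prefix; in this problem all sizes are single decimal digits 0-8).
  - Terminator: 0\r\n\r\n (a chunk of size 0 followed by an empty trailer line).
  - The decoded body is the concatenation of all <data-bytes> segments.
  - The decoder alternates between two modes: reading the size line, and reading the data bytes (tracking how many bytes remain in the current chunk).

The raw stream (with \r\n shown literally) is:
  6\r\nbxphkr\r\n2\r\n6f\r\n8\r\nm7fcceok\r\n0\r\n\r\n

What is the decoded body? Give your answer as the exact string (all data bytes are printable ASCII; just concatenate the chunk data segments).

Answer: bxphkr6fm7fcceok

Derivation:
Chunk 1: stream[0..1]='6' size=0x6=6, data at stream[3..9]='bxphkr' -> body[0..6], body so far='bxphkr'
Chunk 2: stream[11..12]='2' size=0x2=2, data at stream[14..16]='6f' -> body[6..8], body so far='bxphkr6f'
Chunk 3: stream[18..19]='8' size=0x8=8, data at stream[21..29]='m7fcceok' -> body[8..16], body so far='bxphkr6fm7fcceok'
Chunk 4: stream[31..32]='0' size=0 (terminator). Final body='bxphkr6fm7fcceok' (16 bytes)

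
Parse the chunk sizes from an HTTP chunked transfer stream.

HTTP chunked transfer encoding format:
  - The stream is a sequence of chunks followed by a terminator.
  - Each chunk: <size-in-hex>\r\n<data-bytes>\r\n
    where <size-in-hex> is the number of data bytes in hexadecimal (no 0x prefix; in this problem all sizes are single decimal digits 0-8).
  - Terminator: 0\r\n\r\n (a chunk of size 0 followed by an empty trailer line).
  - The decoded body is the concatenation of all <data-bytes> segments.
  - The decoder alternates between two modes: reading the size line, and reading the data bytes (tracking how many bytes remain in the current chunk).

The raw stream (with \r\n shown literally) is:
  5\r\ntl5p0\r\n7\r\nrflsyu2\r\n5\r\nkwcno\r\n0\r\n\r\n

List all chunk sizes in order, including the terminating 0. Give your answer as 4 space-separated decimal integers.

Chunk 1: stream[0..1]='5' size=0x5=5, data at stream[3..8]='tl5p0' -> body[0..5], body so far='tl5p0'
Chunk 2: stream[10..11]='7' size=0x7=7, data at stream[13..20]='rflsyu2' -> body[5..12], body so far='tl5p0rflsyu2'
Chunk 3: stream[22..23]='5' size=0x5=5, data at stream[25..30]='kwcno' -> body[12..17], body so far='tl5p0rflsyu2kwcno'
Chunk 4: stream[32..33]='0' size=0 (terminator). Final body='tl5p0rflsyu2kwcno' (17 bytes)

Answer: 5 7 5 0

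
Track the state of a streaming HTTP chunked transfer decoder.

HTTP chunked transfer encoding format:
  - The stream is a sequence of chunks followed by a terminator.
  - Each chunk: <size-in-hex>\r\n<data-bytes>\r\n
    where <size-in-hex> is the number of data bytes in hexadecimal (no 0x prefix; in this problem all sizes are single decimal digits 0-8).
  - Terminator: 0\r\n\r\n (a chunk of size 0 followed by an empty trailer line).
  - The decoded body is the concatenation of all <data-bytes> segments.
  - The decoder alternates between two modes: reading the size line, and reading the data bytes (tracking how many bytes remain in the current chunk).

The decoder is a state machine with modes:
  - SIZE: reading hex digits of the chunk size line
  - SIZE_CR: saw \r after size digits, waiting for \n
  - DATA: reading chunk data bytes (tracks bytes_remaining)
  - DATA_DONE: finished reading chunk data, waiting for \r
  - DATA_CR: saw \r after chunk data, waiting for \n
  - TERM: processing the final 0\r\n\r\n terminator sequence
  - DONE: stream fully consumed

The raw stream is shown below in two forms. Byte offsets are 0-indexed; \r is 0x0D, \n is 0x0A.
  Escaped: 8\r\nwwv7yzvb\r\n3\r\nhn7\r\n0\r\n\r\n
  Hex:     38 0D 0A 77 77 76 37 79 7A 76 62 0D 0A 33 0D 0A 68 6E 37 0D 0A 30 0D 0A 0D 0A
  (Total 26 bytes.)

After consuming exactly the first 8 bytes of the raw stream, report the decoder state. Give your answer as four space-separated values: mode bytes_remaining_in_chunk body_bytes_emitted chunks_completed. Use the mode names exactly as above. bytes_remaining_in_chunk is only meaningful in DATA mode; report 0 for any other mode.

Answer: DATA 3 5 0

Derivation:
Byte 0 = '8': mode=SIZE remaining=0 emitted=0 chunks_done=0
Byte 1 = 0x0D: mode=SIZE_CR remaining=0 emitted=0 chunks_done=0
Byte 2 = 0x0A: mode=DATA remaining=8 emitted=0 chunks_done=0
Byte 3 = 'w': mode=DATA remaining=7 emitted=1 chunks_done=0
Byte 4 = 'w': mode=DATA remaining=6 emitted=2 chunks_done=0
Byte 5 = 'v': mode=DATA remaining=5 emitted=3 chunks_done=0
Byte 6 = '7': mode=DATA remaining=4 emitted=4 chunks_done=0
Byte 7 = 'y': mode=DATA remaining=3 emitted=5 chunks_done=0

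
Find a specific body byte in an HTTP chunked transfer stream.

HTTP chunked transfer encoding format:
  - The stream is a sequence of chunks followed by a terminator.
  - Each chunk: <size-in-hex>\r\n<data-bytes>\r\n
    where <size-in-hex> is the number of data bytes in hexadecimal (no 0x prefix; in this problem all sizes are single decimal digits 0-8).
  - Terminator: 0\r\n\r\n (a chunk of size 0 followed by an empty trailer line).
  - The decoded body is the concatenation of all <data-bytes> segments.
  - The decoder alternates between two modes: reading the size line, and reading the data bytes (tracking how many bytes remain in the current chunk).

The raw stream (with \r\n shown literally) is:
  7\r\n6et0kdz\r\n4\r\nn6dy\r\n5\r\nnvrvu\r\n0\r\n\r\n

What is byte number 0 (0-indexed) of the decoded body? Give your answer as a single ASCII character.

Chunk 1: stream[0..1]='7' size=0x7=7, data at stream[3..10]='6et0kdz' -> body[0..7], body so far='6et0kdz'
Chunk 2: stream[12..13]='4' size=0x4=4, data at stream[15..19]='n6dy' -> body[7..11], body so far='6et0kdzn6dy'
Chunk 3: stream[21..22]='5' size=0x5=5, data at stream[24..29]='nvrvu' -> body[11..16], body so far='6et0kdzn6dynvrvu'
Chunk 4: stream[31..32]='0' size=0 (terminator). Final body='6et0kdzn6dynvrvu' (16 bytes)
Body byte 0 = '6'

Answer: 6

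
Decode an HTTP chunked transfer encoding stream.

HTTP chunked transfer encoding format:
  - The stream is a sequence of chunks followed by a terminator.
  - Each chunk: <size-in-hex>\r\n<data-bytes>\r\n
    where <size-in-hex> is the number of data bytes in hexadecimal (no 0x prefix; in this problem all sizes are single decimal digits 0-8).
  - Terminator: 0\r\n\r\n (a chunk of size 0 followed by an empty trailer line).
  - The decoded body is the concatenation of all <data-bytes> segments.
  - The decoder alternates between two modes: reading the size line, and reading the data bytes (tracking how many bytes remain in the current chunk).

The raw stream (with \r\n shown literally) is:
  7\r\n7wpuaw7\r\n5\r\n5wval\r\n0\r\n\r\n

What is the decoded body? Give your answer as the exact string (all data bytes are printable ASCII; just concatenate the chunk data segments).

Chunk 1: stream[0..1]='7' size=0x7=7, data at stream[3..10]='7wpuaw7' -> body[0..7], body so far='7wpuaw7'
Chunk 2: stream[12..13]='5' size=0x5=5, data at stream[15..20]='5wval' -> body[7..12], body so far='7wpuaw75wval'
Chunk 3: stream[22..23]='0' size=0 (terminator). Final body='7wpuaw75wval' (12 bytes)

Answer: 7wpuaw75wval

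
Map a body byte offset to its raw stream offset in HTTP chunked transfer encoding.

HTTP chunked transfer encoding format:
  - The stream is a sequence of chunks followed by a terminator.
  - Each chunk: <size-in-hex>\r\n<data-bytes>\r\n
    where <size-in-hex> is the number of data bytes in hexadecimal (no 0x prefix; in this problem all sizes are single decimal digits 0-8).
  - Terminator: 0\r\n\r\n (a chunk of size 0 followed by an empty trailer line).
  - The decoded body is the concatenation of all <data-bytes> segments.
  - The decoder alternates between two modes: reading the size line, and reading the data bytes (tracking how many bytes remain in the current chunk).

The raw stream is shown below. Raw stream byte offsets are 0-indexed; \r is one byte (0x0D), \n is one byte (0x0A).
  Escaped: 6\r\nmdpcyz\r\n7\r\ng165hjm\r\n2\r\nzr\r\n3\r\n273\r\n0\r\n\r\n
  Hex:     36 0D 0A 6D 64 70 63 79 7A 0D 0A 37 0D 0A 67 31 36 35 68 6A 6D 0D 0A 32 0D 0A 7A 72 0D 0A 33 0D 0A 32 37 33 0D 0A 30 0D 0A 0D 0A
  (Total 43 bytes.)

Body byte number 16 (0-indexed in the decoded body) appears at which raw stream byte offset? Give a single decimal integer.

Answer: 34

Derivation:
Chunk 1: stream[0..1]='6' size=0x6=6, data at stream[3..9]='mdpcyz' -> body[0..6], body so far='mdpcyz'
Chunk 2: stream[11..12]='7' size=0x7=7, data at stream[14..21]='g165hjm' -> body[6..13], body so far='mdpcyzg165hjm'
Chunk 3: stream[23..24]='2' size=0x2=2, data at stream[26..28]='zr' -> body[13..15], body so far='mdpcyzg165hjmzr'
Chunk 4: stream[30..31]='3' size=0x3=3, data at stream[33..36]='273' -> body[15..18], body so far='mdpcyzg165hjmzr273'
Chunk 5: stream[38..39]='0' size=0 (terminator). Final body='mdpcyzg165hjmzr273' (18 bytes)
Body byte 16 at stream offset 34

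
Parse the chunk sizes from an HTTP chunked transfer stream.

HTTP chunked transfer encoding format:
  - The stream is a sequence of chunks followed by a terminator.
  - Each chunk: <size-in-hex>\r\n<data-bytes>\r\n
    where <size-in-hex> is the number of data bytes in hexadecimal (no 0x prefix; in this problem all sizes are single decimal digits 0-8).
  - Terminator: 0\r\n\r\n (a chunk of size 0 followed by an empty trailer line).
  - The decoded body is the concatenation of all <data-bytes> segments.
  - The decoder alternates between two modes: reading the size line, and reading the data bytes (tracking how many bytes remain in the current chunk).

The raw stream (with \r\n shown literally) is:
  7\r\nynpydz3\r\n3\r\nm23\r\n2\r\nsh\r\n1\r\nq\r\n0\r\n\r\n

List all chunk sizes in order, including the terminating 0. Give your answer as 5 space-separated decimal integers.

Chunk 1: stream[0..1]='7' size=0x7=7, data at stream[3..10]='ynpydz3' -> body[0..7], body so far='ynpydz3'
Chunk 2: stream[12..13]='3' size=0x3=3, data at stream[15..18]='m23' -> body[7..10], body so far='ynpydz3m23'
Chunk 3: stream[20..21]='2' size=0x2=2, data at stream[23..25]='sh' -> body[10..12], body so far='ynpydz3m23sh'
Chunk 4: stream[27..28]='1' size=0x1=1, data at stream[30..31]='q' -> body[12..13], body so far='ynpydz3m23shq'
Chunk 5: stream[33..34]='0' size=0 (terminator). Final body='ynpydz3m23shq' (13 bytes)

Answer: 7 3 2 1 0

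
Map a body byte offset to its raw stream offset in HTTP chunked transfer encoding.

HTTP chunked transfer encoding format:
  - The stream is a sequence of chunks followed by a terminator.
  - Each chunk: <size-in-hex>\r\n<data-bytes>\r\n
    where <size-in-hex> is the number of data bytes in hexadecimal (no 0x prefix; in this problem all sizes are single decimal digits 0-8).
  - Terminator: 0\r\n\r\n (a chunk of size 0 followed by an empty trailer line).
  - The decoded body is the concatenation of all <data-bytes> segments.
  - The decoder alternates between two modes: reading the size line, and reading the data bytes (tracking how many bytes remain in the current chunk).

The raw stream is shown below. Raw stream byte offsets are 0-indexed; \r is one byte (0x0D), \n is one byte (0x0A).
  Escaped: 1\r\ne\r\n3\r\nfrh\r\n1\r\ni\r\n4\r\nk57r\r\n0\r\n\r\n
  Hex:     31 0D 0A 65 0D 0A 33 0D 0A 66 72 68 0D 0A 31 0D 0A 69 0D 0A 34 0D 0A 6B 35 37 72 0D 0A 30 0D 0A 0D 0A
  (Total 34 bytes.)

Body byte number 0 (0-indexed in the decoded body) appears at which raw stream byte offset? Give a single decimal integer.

Answer: 3

Derivation:
Chunk 1: stream[0..1]='1' size=0x1=1, data at stream[3..4]='e' -> body[0..1], body so far='e'
Chunk 2: stream[6..7]='3' size=0x3=3, data at stream[9..12]='frh' -> body[1..4], body so far='efrh'
Chunk 3: stream[14..15]='1' size=0x1=1, data at stream[17..18]='i' -> body[4..5], body so far='efrhi'
Chunk 4: stream[20..21]='4' size=0x4=4, data at stream[23..27]='k57r' -> body[5..9], body so far='efrhik57r'
Chunk 5: stream[29..30]='0' size=0 (terminator). Final body='efrhik57r' (9 bytes)
Body byte 0 at stream offset 3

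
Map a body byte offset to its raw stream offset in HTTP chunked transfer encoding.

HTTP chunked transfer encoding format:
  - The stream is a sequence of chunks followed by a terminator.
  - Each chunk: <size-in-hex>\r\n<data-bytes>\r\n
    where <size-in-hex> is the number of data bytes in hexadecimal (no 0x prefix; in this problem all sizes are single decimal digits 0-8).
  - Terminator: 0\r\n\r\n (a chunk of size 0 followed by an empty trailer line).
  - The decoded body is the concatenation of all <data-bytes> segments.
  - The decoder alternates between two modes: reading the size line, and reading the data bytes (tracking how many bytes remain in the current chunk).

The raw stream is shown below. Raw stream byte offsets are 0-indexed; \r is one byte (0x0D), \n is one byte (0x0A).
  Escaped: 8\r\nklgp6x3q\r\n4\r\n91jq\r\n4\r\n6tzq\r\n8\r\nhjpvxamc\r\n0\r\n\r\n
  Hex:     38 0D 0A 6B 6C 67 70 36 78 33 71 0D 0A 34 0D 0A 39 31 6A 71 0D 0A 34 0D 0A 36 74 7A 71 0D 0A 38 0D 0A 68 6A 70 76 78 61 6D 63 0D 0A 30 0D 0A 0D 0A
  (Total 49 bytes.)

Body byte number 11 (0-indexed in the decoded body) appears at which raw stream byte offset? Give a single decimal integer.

Answer: 19

Derivation:
Chunk 1: stream[0..1]='8' size=0x8=8, data at stream[3..11]='klgp6x3q' -> body[0..8], body so far='klgp6x3q'
Chunk 2: stream[13..14]='4' size=0x4=4, data at stream[16..20]='91jq' -> body[8..12], body so far='klgp6x3q91jq'
Chunk 3: stream[22..23]='4' size=0x4=4, data at stream[25..29]='6tzq' -> body[12..16], body so far='klgp6x3q91jq6tzq'
Chunk 4: stream[31..32]='8' size=0x8=8, data at stream[34..42]='hjpvxamc' -> body[16..24], body so far='klgp6x3q91jq6tzqhjpvxamc'
Chunk 5: stream[44..45]='0' size=0 (terminator). Final body='klgp6x3q91jq6tzqhjpvxamc' (24 bytes)
Body byte 11 at stream offset 19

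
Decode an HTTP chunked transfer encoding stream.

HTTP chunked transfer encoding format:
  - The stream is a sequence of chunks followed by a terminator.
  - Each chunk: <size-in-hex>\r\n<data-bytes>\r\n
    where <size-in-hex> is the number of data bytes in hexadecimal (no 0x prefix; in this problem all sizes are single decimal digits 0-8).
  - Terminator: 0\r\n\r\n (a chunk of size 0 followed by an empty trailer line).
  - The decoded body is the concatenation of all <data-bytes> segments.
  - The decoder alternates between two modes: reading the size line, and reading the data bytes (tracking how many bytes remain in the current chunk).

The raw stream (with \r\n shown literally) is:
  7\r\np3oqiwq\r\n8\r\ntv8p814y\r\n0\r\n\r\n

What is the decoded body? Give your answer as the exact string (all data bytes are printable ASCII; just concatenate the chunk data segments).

Chunk 1: stream[0..1]='7' size=0x7=7, data at stream[3..10]='p3oqiwq' -> body[0..7], body so far='p3oqiwq'
Chunk 2: stream[12..13]='8' size=0x8=8, data at stream[15..23]='tv8p814y' -> body[7..15], body so far='p3oqiwqtv8p814y'
Chunk 3: stream[25..26]='0' size=0 (terminator). Final body='p3oqiwqtv8p814y' (15 bytes)

Answer: p3oqiwqtv8p814y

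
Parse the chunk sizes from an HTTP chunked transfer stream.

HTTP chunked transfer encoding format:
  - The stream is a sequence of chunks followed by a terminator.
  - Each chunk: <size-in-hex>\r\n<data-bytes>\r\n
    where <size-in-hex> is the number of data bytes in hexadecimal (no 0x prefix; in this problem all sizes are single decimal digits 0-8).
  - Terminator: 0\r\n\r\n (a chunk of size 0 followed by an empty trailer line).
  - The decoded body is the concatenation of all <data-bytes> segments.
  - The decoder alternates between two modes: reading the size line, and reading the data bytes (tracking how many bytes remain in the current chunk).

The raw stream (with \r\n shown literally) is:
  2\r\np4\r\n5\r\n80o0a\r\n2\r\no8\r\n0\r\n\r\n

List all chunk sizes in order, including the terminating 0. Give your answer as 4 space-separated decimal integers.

Chunk 1: stream[0..1]='2' size=0x2=2, data at stream[3..5]='p4' -> body[0..2], body so far='p4'
Chunk 2: stream[7..8]='5' size=0x5=5, data at stream[10..15]='80o0a' -> body[2..7], body so far='p480o0a'
Chunk 3: stream[17..18]='2' size=0x2=2, data at stream[20..22]='o8' -> body[7..9], body so far='p480o0ao8'
Chunk 4: stream[24..25]='0' size=0 (terminator). Final body='p480o0ao8' (9 bytes)

Answer: 2 5 2 0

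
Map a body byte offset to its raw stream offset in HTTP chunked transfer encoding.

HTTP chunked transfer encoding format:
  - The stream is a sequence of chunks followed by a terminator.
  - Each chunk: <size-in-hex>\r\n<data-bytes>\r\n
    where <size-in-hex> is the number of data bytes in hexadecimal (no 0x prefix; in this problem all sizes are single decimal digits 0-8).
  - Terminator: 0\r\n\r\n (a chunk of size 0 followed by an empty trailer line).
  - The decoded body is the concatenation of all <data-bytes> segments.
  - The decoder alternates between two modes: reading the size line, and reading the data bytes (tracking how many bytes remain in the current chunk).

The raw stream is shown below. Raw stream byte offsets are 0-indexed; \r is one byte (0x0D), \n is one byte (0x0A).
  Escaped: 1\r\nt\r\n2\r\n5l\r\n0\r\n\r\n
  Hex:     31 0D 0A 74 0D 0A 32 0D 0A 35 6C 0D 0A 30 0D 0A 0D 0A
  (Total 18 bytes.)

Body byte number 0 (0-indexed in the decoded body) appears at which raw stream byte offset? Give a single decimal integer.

Chunk 1: stream[0..1]='1' size=0x1=1, data at stream[3..4]='t' -> body[0..1], body so far='t'
Chunk 2: stream[6..7]='2' size=0x2=2, data at stream[9..11]='5l' -> body[1..3], body so far='t5l'
Chunk 3: stream[13..14]='0' size=0 (terminator). Final body='t5l' (3 bytes)
Body byte 0 at stream offset 3

Answer: 3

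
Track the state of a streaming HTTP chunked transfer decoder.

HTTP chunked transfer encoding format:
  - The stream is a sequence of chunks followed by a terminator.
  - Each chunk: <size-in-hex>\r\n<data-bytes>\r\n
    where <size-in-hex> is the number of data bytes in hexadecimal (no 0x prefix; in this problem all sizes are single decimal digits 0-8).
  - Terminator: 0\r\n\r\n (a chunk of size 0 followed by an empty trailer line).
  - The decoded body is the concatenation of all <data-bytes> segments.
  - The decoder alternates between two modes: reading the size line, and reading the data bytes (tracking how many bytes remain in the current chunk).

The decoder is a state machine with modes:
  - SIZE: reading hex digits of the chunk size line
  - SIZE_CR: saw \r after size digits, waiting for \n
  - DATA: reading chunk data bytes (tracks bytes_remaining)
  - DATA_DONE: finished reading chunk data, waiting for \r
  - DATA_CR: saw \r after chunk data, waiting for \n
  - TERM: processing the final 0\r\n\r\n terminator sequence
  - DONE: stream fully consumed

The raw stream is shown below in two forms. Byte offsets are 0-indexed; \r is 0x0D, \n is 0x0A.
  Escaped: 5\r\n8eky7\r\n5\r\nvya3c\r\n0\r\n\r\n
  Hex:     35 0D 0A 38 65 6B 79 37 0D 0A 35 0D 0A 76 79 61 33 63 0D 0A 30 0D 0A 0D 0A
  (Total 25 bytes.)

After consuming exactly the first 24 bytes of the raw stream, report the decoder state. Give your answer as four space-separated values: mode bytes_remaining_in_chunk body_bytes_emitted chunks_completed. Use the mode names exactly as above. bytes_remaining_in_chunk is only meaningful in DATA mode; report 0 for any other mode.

Byte 0 = '5': mode=SIZE remaining=0 emitted=0 chunks_done=0
Byte 1 = 0x0D: mode=SIZE_CR remaining=0 emitted=0 chunks_done=0
Byte 2 = 0x0A: mode=DATA remaining=5 emitted=0 chunks_done=0
Byte 3 = '8': mode=DATA remaining=4 emitted=1 chunks_done=0
Byte 4 = 'e': mode=DATA remaining=3 emitted=2 chunks_done=0
Byte 5 = 'k': mode=DATA remaining=2 emitted=3 chunks_done=0
Byte 6 = 'y': mode=DATA remaining=1 emitted=4 chunks_done=0
Byte 7 = '7': mode=DATA_DONE remaining=0 emitted=5 chunks_done=0
Byte 8 = 0x0D: mode=DATA_CR remaining=0 emitted=5 chunks_done=0
Byte 9 = 0x0A: mode=SIZE remaining=0 emitted=5 chunks_done=1
Byte 10 = '5': mode=SIZE remaining=0 emitted=5 chunks_done=1
Byte 11 = 0x0D: mode=SIZE_CR remaining=0 emitted=5 chunks_done=1
Byte 12 = 0x0A: mode=DATA remaining=5 emitted=5 chunks_done=1
Byte 13 = 'v': mode=DATA remaining=4 emitted=6 chunks_done=1
Byte 14 = 'y': mode=DATA remaining=3 emitted=7 chunks_done=1
Byte 15 = 'a': mode=DATA remaining=2 emitted=8 chunks_done=1
Byte 16 = '3': mode=DATA remaining=1 emitted=9 chunks_done=1
Byte 17 = 'c': mode=DATA_DONE remaining=0 emitted=10 chunks_done=1
Byte 18 = 0x0D: mode=DATA_CR remaining=0 emitted=10 chunks_done=1
Byte 19 = 0x0A: mode=SIZE remaining=0 emitted=10 chunks_done=2
Byte 20 = '0': mode=SIZE remaining=0 emitted=10 chunks_done=2
Byte 21 = 0x0D: mode=SIZE_CR remaining=0 emitted=10 chunks_done=2
Byte 22 = 0x0A: mode=TERM remaining=0 emitted=10 chunks_done=2
Byte 23 = 0x0D: mode=TERM remaining=0 emitted=10 chunks_done=2

Answer: TERM 0 10 2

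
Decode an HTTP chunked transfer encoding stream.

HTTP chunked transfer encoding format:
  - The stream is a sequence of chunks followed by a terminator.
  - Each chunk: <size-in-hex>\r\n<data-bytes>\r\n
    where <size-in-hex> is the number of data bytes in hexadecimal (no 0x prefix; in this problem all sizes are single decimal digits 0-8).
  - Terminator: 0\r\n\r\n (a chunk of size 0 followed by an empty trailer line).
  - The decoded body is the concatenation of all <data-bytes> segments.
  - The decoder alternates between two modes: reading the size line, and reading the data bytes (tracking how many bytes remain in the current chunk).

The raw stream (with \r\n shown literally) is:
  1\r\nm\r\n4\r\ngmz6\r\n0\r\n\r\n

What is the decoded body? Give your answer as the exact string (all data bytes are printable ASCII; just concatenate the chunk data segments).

Chunk 1: stream[0..1]='1' size=0x1=1, data at stream[3..4]='m' -> body[0..1], body so far='m'
Chunk 2: stream[6..7]='4' size=0x4=4, data at stream[9..13]='gmz6' -> body[1..5], body so far='mgmz6'
Chunk 3: stream[15..16]='0' size=0 (terminator). Final body='mgmz6' (5 bytes)

Answer: mgmz6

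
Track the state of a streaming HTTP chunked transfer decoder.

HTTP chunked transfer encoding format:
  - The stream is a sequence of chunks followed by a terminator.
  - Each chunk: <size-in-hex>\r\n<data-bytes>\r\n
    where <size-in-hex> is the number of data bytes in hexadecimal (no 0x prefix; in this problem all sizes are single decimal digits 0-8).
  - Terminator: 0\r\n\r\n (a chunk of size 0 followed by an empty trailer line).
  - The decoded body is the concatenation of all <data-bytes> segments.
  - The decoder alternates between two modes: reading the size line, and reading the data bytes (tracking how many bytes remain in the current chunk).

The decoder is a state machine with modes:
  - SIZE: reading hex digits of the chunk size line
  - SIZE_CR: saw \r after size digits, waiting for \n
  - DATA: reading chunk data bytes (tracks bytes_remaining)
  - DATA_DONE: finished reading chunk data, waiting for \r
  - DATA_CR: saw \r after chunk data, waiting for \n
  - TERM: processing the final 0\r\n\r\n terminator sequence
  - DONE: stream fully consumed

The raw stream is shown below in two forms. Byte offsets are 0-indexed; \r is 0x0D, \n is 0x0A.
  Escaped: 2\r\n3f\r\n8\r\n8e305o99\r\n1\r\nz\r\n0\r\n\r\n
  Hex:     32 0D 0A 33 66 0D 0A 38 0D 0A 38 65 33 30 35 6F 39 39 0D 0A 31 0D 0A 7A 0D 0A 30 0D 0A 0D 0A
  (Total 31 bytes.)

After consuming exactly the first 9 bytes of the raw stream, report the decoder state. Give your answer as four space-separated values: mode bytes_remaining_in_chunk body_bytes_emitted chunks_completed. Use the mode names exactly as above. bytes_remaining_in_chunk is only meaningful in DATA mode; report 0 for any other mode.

Byte 0 = '2': mode=SIZE remaining=0 emitted=0 chunks_done=0
Byte 1 = 0x0D: mode=SIZE_CR remaining=0 emitted=0 chunks_done=0
Byte 2 = 0x0A: mode=DATA remaining=2 emitted=0 chunks_done=0
Byte 3 = '3': mode=DATA remaining=1 emitted=1 chunks_done=0
Byte 4 = 'f': mode=DATA_DONE remaining=0 emitted=2 chunks_done=0
Byte 5 = 0x0D: mode=DATA_CR remaining=0 emitted=2 chunks_done=0
Byte 6 = 0x0A: mode=SIZE remaining=0 emitted=2 chunks_done=1
Byte 7 = '8': mode=SIZE remaining=0 emitted=2 chunks_done=1
Byte 8 = 0x0D: mode=SIZE_CR remaining=0 emitted=2 chunks_done=1

Answer: SIZE_CR 0 2 1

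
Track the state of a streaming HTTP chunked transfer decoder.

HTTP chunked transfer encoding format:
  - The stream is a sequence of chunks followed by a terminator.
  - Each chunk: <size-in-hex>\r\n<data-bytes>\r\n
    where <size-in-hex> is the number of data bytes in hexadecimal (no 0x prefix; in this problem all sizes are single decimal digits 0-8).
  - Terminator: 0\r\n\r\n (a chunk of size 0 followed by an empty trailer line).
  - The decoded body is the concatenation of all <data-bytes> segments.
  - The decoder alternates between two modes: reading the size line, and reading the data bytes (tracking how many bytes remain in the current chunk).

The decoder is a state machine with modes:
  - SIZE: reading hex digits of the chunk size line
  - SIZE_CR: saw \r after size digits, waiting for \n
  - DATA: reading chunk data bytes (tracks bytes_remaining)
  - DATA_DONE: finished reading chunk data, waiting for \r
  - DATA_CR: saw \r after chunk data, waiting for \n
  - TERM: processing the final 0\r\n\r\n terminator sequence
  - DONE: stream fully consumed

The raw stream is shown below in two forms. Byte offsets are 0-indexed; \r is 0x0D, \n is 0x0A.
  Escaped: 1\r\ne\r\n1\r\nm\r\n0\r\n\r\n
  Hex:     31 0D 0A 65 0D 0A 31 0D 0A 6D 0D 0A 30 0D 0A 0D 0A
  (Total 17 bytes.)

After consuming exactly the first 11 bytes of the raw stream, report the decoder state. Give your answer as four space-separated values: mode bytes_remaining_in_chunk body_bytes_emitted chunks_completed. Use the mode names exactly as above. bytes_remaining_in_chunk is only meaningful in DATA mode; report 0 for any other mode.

Answer: DATA_CR 0 2 1

Derivation:
Byte 0 = '1': mode=SIZE remaining=0 emitted=0 chunks_done=0
Byte 1 = 0x0D: mode=SIZE_CR remaining=0 emitted=0 chunks_done=0
Byte 2 = 0x0A: mode=DATA remaining=1 emitted=0 chunks_done=0
Byte 3 = 'e': mode=DATA_DONE remaining=0 emitted=1 chunks_done=0
Byte 4 = 0x0D: mode=DATA_CR remaining=0 emitted=1 chunks_done=0
Byte 5 = 0x0A: mode=SIZE remaining=0 emitted=1 chunks_done=1
Byte 6 = '1': mode=SIZE remaining=0 emitted=1 chunks_done=1
Byte 7 = 0x0D: mode=SIZE_CR remaining=0 emitted=1 chunks_done=1
Byte 8 = 0x0A: mode=DATA remaining=1 emitted=1 chunks_done=1
Byte 9 = 'm': mode=DATA_DONE remaining=0 emitted=2 chunks_done=1
Byte 10 = 0x0D: mode=DATA_CR remaining=0 emitted=2 chunks_done=1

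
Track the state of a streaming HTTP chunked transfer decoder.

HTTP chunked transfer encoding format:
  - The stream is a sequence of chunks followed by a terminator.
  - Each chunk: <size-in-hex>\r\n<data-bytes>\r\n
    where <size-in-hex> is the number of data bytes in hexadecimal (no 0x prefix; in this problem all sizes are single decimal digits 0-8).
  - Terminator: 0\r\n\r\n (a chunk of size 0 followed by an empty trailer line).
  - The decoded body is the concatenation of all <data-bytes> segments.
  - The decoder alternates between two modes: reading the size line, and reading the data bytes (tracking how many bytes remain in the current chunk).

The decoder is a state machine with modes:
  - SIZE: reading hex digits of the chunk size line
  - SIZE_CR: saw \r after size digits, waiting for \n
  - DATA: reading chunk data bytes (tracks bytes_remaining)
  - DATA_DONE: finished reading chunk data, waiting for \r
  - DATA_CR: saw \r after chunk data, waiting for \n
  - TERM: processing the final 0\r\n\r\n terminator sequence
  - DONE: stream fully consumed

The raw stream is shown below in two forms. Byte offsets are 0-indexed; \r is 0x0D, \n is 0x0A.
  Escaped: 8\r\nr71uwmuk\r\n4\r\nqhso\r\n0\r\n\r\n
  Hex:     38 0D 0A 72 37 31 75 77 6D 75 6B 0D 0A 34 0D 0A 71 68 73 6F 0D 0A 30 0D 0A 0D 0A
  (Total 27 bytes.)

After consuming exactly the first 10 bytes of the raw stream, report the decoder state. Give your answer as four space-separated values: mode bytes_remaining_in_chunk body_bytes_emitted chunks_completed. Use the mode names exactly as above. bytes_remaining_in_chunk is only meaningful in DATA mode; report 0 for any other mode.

Answer: DATA 1 7 0

Derivation:
Byte 0 = '8': mode=SIZE remaining=0 emitted=0 chunks_done=0
Byte 1 = 0x0D: mode=SIZE_CR remaining=0 emitted=0 chunks_done=0
Byte 2 = 0x0A: mode=DATA remaining=8 emitted=0 chunks_done=0
Byte 3 = 'r': mode=DATA remaining=7 emitted=1 chunks_done=0
Byte 4 = '7': mode=DATA remaining=6 emitted=2 chunks_done=0
Byte 5 = '1': mode=DATA remaining=5 emitted=3 chunks_done=0
Byte 6 = 'u': mode=DATA remaining=4 emitted=4 chunks_done=0
Byte 7 = 'w': mode=DATA remaining=3 emitted=5 chunks_done=0
Byte 8 = 'm': mode=DATA remaining=2 emitted=6 chunks_done=0
Byte 9 = 'u': mode=DATA remaining=1 emitted=7 chunks_done=0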